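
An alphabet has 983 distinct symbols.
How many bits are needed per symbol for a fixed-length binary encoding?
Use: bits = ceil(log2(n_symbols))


log2(983) = 9.941
Bracket: 2^9 = 512 < 983 <= 2^10 = 1024
So ceil(log2(983)) = 10

bits = ceil(log2(983)) = ceil(9.941) = 10 bits


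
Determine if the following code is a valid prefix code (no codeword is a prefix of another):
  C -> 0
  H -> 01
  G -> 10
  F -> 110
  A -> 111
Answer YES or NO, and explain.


Checking each pair (does one codeword prefix another?):
  C='0' vs H='01': prefix -- VIOLATION

NO -- this is NOT a valid prefix code. C (0) is a prefix of H (01).


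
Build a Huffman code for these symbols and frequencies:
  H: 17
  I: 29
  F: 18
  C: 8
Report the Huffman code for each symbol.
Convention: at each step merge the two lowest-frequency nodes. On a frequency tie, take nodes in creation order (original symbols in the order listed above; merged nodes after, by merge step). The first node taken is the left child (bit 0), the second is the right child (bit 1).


Huffman tree construction:
Step 1: Merge C(8) + H(17) = 25
Step 2: Merge F(18) + (C+H)(25) = 43
Step 3: Merge I(29) + (F+(C+H))(43) = 72
Read each symbol's code off the tree from the root (left child = 0, right child = 1).

Codes:
  H: 111 (length 3)
  I: 0 (length 1)
  F: 10 (length 2)
  C: 110 (length 3)
Average code length: 140/72 = 1.9444 bits/symbol


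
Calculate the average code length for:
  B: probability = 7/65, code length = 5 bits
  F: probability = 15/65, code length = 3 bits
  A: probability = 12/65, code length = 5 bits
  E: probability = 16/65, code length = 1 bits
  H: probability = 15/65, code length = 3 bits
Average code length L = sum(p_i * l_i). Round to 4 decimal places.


Weighted contributions p_i * l_i:
  B: (7/65) * 5 = 35/65
  F: (15/65) * 3 = 45/65
  A: (12/65) * 5 = 60/65
  E: (16/65) * 1 = 16/65
  H: (15/65) * 3 = 45/65
Sum = (35 + 45 + 60 + 16 + 45)/65 = 201/65

L = 201/65 = 3.0923 bits/symbol


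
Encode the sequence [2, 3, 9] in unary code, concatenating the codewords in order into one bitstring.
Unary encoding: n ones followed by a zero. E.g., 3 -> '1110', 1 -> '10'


Encode each number as n ones followed by a terminating 0:
  2 -> 110 (3 bits)
  3 -> 1110 (4 bits)
  9 -> 1111111110 (10 bits)
Total length = 3 + 4 + 10 = 17 bits.

Unary([2, 3, 9]) = 11011101111111110 (17 bits)


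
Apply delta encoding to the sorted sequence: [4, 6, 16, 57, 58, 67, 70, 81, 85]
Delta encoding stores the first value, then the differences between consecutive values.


First value: 4
Deltas:
  6 - 4 = 2
  16 - 6 = 10
  57 - 16 = 41
  58 - 57 = 1
  67 - 58 = 9
  70 - 67 = 3
  81 - 70 = 11
  85 - 81 = 4


Delta encoded: [4, 2, 10, 41, 1, 9, 3, 11, 4]


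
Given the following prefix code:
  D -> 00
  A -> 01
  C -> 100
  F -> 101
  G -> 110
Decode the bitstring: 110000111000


Decoding step by step:
Bits 110 -> G
Bits 00 -> D
Bits 01 -> A
Bits 110 -> G
Bits 00 -> D


Decoded message: GDAGD


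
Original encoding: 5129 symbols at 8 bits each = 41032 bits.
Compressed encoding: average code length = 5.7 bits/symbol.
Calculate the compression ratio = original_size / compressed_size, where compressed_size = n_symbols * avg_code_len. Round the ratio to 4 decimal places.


original_size = n_symbols * orig_bits = 5129 * 8 = 41032 bits
compressed_size = n_symbols * avg_code_len = 5129 * 5.7 = 29235.3 bits
ratio = original_size / compressed_size = 41032 / 29235.3 = 1.4035

Compression ratio = 1.4035


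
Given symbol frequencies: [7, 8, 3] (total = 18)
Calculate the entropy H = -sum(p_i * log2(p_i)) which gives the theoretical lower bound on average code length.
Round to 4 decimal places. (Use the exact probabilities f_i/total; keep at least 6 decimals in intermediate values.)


Per-symbol terms -p_i * log2(p_i) with p_i = f_i/18:
  p = 7/18 = 0.388889: log2(p) = -1.362570, -p*log2(p) = 0.529888
  p = 8/18 = 0.444444: log2(p) = -1.169925, -p*log2(p) = 0.519967
  p = 3/18 = 0.166667: log2(p) = -2.584963, -p*log2(p) = 0.430827
H = 0.529888 + 0.519967 + 0.430827 = 1.480682

H = 1.4807 bits/symbol


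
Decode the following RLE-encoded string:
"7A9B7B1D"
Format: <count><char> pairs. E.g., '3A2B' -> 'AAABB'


Expanding each <count><char> pair:
  7A -> 'AAAAAAA'
  9B -> 'BBBBBBBBB'
  7B -> 'BBBBBBB'
  1D -> 'D'

Decoded = AAAAAAABBBBBBBBBBBBBBBBD


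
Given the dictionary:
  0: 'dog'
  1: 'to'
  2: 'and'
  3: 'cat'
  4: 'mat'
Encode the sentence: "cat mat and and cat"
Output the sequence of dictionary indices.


Look up each word in the dictionary:
  'cat' -> 3
  'mat' -> 4
  'and' -> 2
  'and' -> 2
  'cat' -> 3

Encoded: [3, 4, 2, 2, 3]


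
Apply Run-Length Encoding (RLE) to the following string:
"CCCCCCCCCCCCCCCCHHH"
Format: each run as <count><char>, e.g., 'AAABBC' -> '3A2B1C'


Scanning runs left to right:
  i=0: run of 'C' x 16 -> '16C'
  i=16: run of 'H' x 3 -> '3H'

RLE = 16C3H


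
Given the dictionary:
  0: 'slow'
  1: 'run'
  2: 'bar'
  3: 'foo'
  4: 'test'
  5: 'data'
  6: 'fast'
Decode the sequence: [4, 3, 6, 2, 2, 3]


Look up each index in the dictionary:
  4 -> 'test'
  3 -> 'foo'
  6 -> 'fast'
  2 -> 'bar'
  2 -> 'bar'
  3 -> 'foo'

Decoded: "test foo fast bar bar foo"


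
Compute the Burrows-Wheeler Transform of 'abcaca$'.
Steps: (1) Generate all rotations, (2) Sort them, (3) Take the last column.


Rotations (sorted):
  0: $abcaca -> last char: a
  1: a$abcac -> last char: c
  2: abcaca$ -> last char: $
  3: aca$abc -> last char: c
  4: bcaca$a -> last char: a
  5: ca$abca -> last char: a
  6: caca$ab -> last char: b


BWT = ac$caab


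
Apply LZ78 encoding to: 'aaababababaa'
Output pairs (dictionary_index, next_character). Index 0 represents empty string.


LZ78 encoding steps:
Dictionary: {0: ''}
Step 1: w='' (idx 0), next='a' -> output (0, 'a'), add 'a' as idx 1
Step 2: w='a' (idx 1), next='a' -> output (1, 'a'), add 'aa' as idx 2
Step 3: w='' (idx 0), next='b' -> output (0, 'b'), add 'b' as idx 3
Step 4: w='a' (idx 1), next='b' -> output (1, 'b'), add 'ab' as idx 4
Step 5: w='ab' (idx 4), next='a' -> output (4, 'a'), add 'aba' as idx 5
Step 6: w='b' (idx 3), next='a' -> output (3, 'a'), add 'ba' as idx 6
Step 7: w='a' (idx 1), end of input -> output (1, '')


Encoded: [(0, 'a'), (1, 'a'), (0, 'b'), (1, 'b'), (4, 'a'), (3, 'a'), (1, '')]


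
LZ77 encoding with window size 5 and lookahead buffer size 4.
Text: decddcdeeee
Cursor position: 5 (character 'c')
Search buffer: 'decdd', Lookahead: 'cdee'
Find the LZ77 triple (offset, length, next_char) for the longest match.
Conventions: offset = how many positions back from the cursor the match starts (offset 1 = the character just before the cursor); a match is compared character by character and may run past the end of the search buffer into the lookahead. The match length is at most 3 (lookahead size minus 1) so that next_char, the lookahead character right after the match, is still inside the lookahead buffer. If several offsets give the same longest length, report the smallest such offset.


Try each offset into the search buffer:
  offset=1 (pos 4, char 'd'): match length 0
  offset=2 (pos 3, char 'd'): match length 0
  offset=3 (pos 2, char 'c'): match length 2
  offset=4 (pos 1, char 'e'): match length 0
  offset=5 (pos 0, char 'd'): match length 0
Longest match has length 2 at offset 3.
next_char = character at position 5 + 2 = 7 -> 'e'

Best match: offset=3, length=2 (matching 'cd' starting at position 2)
LZ77 triple: (3, 2, 'e')


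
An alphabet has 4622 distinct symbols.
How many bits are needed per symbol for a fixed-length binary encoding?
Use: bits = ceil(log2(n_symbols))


log2(4622) = 12.1743
Bracket: 2^12 = 4096 < 4622 <= 2^13 = 8192
So ceil(log2(4622)) = 13

bits = ceil(log2(4622)) = ceil(12.1743) = 13 bits


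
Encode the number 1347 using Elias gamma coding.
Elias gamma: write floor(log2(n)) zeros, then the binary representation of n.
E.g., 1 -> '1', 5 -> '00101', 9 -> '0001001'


num_bits = floor(log2(1347)) + 1 = 11
leading_zeros = num_bits - 1 = 10
binary(1347) = 10101000011

Elias gamma(1347) = '0000000000' + '10101000011' = 000000000010101000011 (21 bits)


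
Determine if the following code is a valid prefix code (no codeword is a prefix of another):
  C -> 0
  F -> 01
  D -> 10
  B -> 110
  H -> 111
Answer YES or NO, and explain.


Checking each pair (does one codeword prefix another?):
  C='0' vs F='01': prefix -- VIOLATION

NO -- this is NOT a valid prefix code. C (0) is a prefix of F (01).


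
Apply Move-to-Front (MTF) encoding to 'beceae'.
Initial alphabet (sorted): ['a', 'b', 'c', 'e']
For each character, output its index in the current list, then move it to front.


MTF encoding:
'b': index 1 in ['a', 'b', 'c', 'e'] -> ['b', 'a', 'c', 'e']
'e': index 3 in ['b', 'a', 'c', 'e'] -> ['e', 'b', 'a', 'c']
'c': index 3 in ['e', 'b', 'a', 'c'] -> ['c', 'e', 'b', 'a']
'e': index 1 in ['c', 'e', 'b', 'a'] -> ['e', 'c', 'b', 'a']
'a': index 3 in ['e', 'c', 'b', 'a'] -> ['a', 'e', 'c', 'b']
'e': index 1 in ['a', 'e', 'c', 'b'] -> ['e', 'a', 'c', 'b']


Output: [1, 3, 3, 1, 3, 1]


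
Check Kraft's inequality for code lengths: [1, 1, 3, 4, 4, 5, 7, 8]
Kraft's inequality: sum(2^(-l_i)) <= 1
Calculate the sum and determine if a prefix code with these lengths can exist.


Sum = 2^(-1) + 2^(-1) + 2^(-3) + 2^(-4) + 2^(-4) + 2^(-5) + 2^(-7) + 2^(-8)
    = 0.5 + 0.5 + 0.125 + 0.0625 + 0.0625 + 0.03125 + 0.0078125 + 0.00390625
    = 331/256 = 1.29296875
Since 1.29296875 > 1, Kraft's inequality is NOT satisfied.
A prefix code with these lengths CANNOT exist.

Kraft sum = 1.29296875. Not satisfied.


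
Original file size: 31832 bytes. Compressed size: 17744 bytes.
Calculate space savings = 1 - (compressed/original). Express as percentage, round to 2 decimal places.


ratio = compressed/original = 17744/31832 = 0.557426
savings = 1 - ratio = 1 - 0.557426 = 0.442574
as a percentage: 0.442574 * 100 = 44.26%

Space savings = 1 - 17744/31832 = 44.26%


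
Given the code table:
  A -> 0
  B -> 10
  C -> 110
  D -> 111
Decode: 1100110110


Decoding:
110 -> C
0 -> A
110 -> C
110 -> C


Result: CACC


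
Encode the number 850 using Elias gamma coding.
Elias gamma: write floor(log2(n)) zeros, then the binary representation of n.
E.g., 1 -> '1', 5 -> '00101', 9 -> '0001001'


num_bits = floor(log2(850)) + 1 = 10
leading_zeros = num_bits - 1 = 9
binary(850) = 1101010010

Elias gamma(850) = '000000000' + '1101010010' = 0000000001101010010 (19 bits)


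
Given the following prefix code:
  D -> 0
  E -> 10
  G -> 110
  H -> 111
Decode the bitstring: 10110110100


Decoding step by step:
Bits 10 -> E
Bits 110 -> G
Bits 110 -> G
Bits 10 -> E
Bits 0 -> D


Decoded message: EGGED


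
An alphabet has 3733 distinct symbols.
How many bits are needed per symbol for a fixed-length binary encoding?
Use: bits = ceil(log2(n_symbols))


log2(3733) = 11.8661
Bracket: 2^11 = 2048 < 3733 <= 2^12 = 4096
So ceil(log2(3733)) = 12

bits = ceil(log2(3733)) = ceil(11.8661) = 12 bits


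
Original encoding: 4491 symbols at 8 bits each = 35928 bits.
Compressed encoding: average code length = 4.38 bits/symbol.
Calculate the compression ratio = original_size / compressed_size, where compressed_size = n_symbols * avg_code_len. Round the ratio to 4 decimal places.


original_size = n_symbols * orig_bits = 4491 * 8 = 35928 bits
compressed_size = n_symbols * avg_code_len = 4491 * 4.38 = 19670.58 bits
ratio = original_size / compressed_size = 35928 / 19670.58 = 1.8265

Compression ratio = 1.8265


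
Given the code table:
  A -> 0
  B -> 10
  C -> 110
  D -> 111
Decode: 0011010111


Decoding:
0 -> A
0 -> A
110 -> C
10 -> B
111 -> D


Result: AACBD


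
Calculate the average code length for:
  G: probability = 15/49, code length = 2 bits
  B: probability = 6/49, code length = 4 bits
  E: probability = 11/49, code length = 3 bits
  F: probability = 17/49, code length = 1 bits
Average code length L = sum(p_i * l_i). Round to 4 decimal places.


Weighted contributions p_i * l_i:
  G: (15/49) * 2 = 30/49
  B: (6/49) * 4 = 24/49
  E: (11/49) * 3 = 33/49
  F: (17/49) * 1 = 17/49
Sum = (30 + 24 + 33 + 17)/49 = 104/49

L = 104/49 = 2.1224 bits/symbol


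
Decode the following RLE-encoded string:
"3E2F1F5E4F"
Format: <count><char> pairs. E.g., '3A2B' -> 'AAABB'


Expanding each <count><char> pair:
  3E -> 'EEE'
  2F -> 'FF'
  1F -> 'F'
  5E -> 'EEEEE'
  4F -> 'FFFF'

Decoded = EEEFFFEEEEEFFFF


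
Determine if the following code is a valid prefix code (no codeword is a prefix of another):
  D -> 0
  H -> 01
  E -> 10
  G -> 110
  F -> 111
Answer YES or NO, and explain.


Checking each pair (does one codeword prefix another?):
  D='0' vs H='01': prefix -- VIOLATION

NO -- this is NOT a valid prefix code. D (0) is a prefix of H (01).


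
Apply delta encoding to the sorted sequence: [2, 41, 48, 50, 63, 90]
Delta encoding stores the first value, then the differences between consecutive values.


First value: 2
Deltas:
  41 - 2 = 39
  48 - 41 = 7
  50 - 48 = 2
  63 - 50 = 13
  90 - 63 = 27


Delta encoded: [2, 39, 7, 2, 13, 27]


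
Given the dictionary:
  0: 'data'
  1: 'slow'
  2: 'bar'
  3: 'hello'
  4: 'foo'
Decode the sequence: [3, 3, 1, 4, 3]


Look up each index in the dictionary:
  3 -> 'hello'
  3 -> 'hello'
  1 -> 'slow'
  4 -> 'foo'
  3 -> 'hello'

Decoded: "hello hello slow foo hello"


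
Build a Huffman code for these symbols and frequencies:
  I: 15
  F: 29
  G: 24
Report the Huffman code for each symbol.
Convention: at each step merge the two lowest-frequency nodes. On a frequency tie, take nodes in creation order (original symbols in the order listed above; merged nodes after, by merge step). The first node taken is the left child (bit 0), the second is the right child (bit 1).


Huffman tree construction:
Step 1: Merge I(15) + G(24) = 39
Step 2: Merge F(29) + (I+G)(39) = 68
Read each symbol's code off the tree from the root (left child = 0, right child = 1).

Codes:
  I: 10 (length 2)
  F: 0 (length 1)
  G: 11 (length 2)
Average code length: 107/68 = 1.5735 bits/symbol


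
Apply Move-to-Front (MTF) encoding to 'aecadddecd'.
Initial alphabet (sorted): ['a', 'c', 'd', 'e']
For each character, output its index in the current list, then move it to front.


MTF encoding:
'a': index 0 in ['a', 'c', 'd', 'e'] -> ['a', 'c', 'd', 'e']
'e': index 3 in ['a', 'c', 'd', 'e'] -> ['e', 'a', 'c', 'd']
'c': index 2 in ['e', 'a', 'c', 'd'] -> ['c', 'e', 'a', 'd']
'a': index 2 in ['c', 'e', 'a', 'd'] -> ['a', 'c', 'e', 'd']
'd': index 3 in ['a', 'c', 'e', 'd'] -> ['d', 'a', 'c', 'e']
'd': index 0 in ['d', 'a', 'c', 'e'] -> ['d', 'a', 'c', 'e']
'd': index 0 in ['d', 'a', 'c', 'e'] -> ['d', 'a', 'c', 'e']
'e': index 3 in ['d', 'a', 'c', 'e'] -> ['e', 'd', 'a', 'c']
'c': index 3 in ['e', 'd', 'a', 'c'] -> ['c', 'e', 'd', 'a']
'd': index 2 in ['c', 'e', 'd', 'a'] -> ['d', 'c', 'e', 'a']


Output: [0, 3, 2, 2, 3, 0, 0, 3, 3, 2]


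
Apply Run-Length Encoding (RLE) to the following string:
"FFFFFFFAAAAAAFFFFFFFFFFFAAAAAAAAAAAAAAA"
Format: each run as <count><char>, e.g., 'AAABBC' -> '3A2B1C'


Scanning runs left to right:
  i=0: run of 'F' x 7 -> '7F'
  i=7: run of 'A' x 6 -> '6A'
  i=13: run of 'F' x 11 -> '11F'
  i=24: run of 'A' x 15 -> '15A'

RLE = 7F6A11F15A


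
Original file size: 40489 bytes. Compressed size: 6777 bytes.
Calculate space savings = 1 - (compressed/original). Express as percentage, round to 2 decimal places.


ratio = compressed/original = 6777/40489 = 0.167379
savings = 1 - ratio = 1 - 0.167379 = 0.832621
as a percentage: 0.832621 * 100 = 83.26%

Space savings = 1 - 6777/40489 = 83.26%


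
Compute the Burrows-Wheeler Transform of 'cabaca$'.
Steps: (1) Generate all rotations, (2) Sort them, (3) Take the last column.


Rotations (sorted):
  0: $cabaca -> last char: a
  1: a$cabac -> last char: c
  2: abaca$c -> last char: c
  3: aca$cab -> last char: b
  4: baca$ca -> last char: a
  5: ca$caba -> last char: a
  6: cabaca$ -> last char: $


BWT = accbaa$


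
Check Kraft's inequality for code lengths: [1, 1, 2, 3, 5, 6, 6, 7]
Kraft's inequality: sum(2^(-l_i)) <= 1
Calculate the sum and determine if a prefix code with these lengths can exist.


Sum = 2^(-1) + 2^(-1) + 2^(-2) + 2^(-3) + 2^(-5) + 2^(-6) + 2^(-6) + 2^(-7)
    = 0.5 + 0.5 + 0.25 + 0.125 + 0.03125 + 0.015625 + 0.015625 + 0.0078125
    = 185/128 = 1.4453125
Since 1.4453125 > 1, Kraft's inequality is NOT satisfied.
A prefix code with these lengths CANNOT exist.

Kraft sum = 1.4453125. Not satisfied.


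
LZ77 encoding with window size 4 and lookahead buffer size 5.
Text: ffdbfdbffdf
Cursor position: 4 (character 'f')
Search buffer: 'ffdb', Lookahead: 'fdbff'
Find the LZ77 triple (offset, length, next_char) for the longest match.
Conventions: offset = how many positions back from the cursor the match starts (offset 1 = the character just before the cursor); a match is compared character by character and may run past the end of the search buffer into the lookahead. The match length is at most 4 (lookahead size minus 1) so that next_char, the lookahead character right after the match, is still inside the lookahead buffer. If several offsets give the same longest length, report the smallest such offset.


Try each offset into the search buffer:
  offset=1 (pos 3, char 'b'): match length 0
  offset=2 (pos 2, char 'd'): match length 0
  offset=3 (pos 1, char 'f'): match length 4
  offset=4 (pos 0, char 'f'): match length 1
Longest match has length 4 at offset 3.
next_char = character at position 4 + 4 = 8 -> 'f'

Best match: offset=3, length=4 (matching 'fdbf' starting at position 1)
LZ77 triple: (3, 4, 'f')


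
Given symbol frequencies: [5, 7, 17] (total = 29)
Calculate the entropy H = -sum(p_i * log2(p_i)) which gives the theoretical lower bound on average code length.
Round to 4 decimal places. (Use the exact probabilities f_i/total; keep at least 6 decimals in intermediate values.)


Per-symbol terms -p_i * log2(p_i) with p_i = f_i/29:
  p = 5/29 = 0.172414: log2(p) = -2.536053, -p*log2(p) = 0.437251
  p = 7/29 = 0.241379: log2(p) = -2.050626, -p*log2(p) = 0.494979
  p = 17/29 = 0.586207: log2(p) = -0.770518, -p*log2(p) = 0.451683
H = 0.437251 + 0.494979 + 0.451683 = 1.383913

H = 1.3839 bits/symbol


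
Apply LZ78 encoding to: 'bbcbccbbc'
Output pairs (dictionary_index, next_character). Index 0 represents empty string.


LZ78 encoding steps:
Dictionary: {0: ''}
Step 1: w='' (idx 0), next='b' -> output (0, 'b'), add 'b' as idx 1
Step 2: w='b' (idx 1), next='c' -> output (1, 'c'), add 'bc' as idx 2
Step 3: w='bc' (idx 2), next='c' -> output (2, 'c'), add 'bcc' as idx 3
Step 4: w='b' (idx 1), next='b' -> output (1, 'b'), add 'bb' as idx 4
Step 5: w='' (idx 0), next='c' -> output (0, 'c'), add 'c' as idx 5


Encoded: [(0, 'b'), (1, 'c'), (2, 'c'), (1, 'b'), (0, 'c')]


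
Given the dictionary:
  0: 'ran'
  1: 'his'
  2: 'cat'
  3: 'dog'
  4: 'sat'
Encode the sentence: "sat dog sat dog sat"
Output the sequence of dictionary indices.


Look up each word in the dictionary:
  'sat' -> 4
  'dog' -> 3
  'sat' -> 4
  'dog' -> 3
  'sat' -> 4

Encoded: [4, 3, 4, 3, 4]


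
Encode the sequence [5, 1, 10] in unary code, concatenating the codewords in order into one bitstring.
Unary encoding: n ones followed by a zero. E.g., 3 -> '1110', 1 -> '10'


Encode each number as n ones followed by a terminating 0:
  5 -> 111110 (6 bits)
  1 -> 10 (2 bits)
  10 -> 11111111110 (11 bits)
Total length = 6 + 2 + 11 = 19 bits.

Unary([5, 1, 10]) = 1111101011111111110 (19 bits)


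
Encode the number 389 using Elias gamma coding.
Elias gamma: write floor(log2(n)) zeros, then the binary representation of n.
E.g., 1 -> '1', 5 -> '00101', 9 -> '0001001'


num_bits = floor(log2(389)) + 1 = 9
leading_zeros = num_bits - 1 = 8
binary(389) = 110000101

Elias gamma(389) = '00000000' + '110000101' = 00000000110000101 (17 bits)


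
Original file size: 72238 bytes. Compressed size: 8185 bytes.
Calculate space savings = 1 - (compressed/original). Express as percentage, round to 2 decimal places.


ratio = compressed/original = 8185/72238 = 0.113306
savings = 1 - ratio = 1 - 0.113306 = 0.886694
as a percentage: 0.886694 * 100 = 88.67%

Space savings = 1 - 8185/72238 = 88.67%


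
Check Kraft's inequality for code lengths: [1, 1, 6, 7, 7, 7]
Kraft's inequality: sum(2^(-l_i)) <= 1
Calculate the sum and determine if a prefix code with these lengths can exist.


Sum = 2^(-1) + 2^(-1) + 2^(-6) + 2^(-7) + 2^(-7) + 2^(-7)
    = 0.5 + 0.5 + 0.015625 + 0.0078125 + 0.0078125 + 0.0078125
    = 133/128 = 1.0390625
Since 1.0390625 > 1, Kraft's inequality is NOT satisfied.
A prefix code with these lengths CANNOT exist.

Kraft sum = 1.0390625. Not satisfied.


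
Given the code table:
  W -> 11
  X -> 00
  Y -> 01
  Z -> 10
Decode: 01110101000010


Decoding:
01 -> Y
11 -> W
01 -> Y
01 -> Y
00 -> X
00 -> X
10 -> Z


Result: YWYYXXZ


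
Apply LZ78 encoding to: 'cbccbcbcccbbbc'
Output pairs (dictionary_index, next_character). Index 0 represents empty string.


LZ78 encoding steps:
Dictionary: {0: ''}
Step 1: w='' (idx 0), next='c' -> output (0, 'c'), add 'c' as idx 1
Step 2: w='' (idx 0), next='b' -> output (0, 'b'), add 'b' as idx 2
Step 3: w='c' (idx 1), next='c' -> output (1, 'c'), add 'cc' as idx 3
Step 4: w='b' (idx 2), next='c' -> output (2, 'c'), add 'bc' as idx 4
Step 5: w='bc' (idx 4), next='c' -> output (4, 'c'), add 'bcc' as idx 5
Step 6: w='c' (idx 1), next='b' -> output (1, 'b'), add 'cb' as idx 6
Step 7: w='b' (idx 2), next='b' -> output (2, 'b'), add 'bb' as idx 7
Step 8: w='c' (idx 1), end of input -> output (1, '')


Encoded: [(0, 'c'), (0, 'b'), (1, 'c'), (2, 'c'), (4, 'c'), (1, 'b'), (2, 'b'), (1, '')]


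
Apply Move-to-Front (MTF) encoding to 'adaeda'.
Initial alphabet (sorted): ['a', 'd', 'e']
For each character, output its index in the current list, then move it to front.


MTF encoding:
'a': index 0 in ['a', 'd', 'e'] -> ['a', 'd', 'e']
'd': index 1 in ['a', 'd', 'e'] -> ['d', 'a', 'e']
'a': index 1 in ['d', 'a', 'e'] -> ['a', 'd', 'e']
'e': index 2 in ['a', 'd', 'e'] -> ['e', 'a', 'd']
'd': index 2 in ['e', 'a', 'd'] -> ['d', 'e', 'a']
'a': index 2 in ['d', 'e', 'a'] -> ['a', 'd', 'e']


Output: [0, 1, 1, 2, 2, 2]


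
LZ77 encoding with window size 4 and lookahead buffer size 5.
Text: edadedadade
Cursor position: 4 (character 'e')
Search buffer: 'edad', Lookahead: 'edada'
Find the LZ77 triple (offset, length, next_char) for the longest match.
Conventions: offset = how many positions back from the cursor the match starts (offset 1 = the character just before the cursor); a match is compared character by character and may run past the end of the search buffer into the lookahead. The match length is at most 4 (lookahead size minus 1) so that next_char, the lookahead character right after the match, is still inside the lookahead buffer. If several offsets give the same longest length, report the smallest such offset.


Try each offset into the search buffer:
  offset=1 (pos 3, char 'd'): match length 0
  offset=2 (pos 2, char 'a'): match length 0
  offset=3 (pos 1, char 'd'): match length 0
  offset=4 (pos 0, char 'e'): match length 4
Longest match has length 4 at offset 4.
next_char = character at position 4 + 4 = 8 -> 'a'

Best match: offset=4, length=4 (matching 'edad' starting at position 0)
LZ77 triple: (4, 4, 'a')


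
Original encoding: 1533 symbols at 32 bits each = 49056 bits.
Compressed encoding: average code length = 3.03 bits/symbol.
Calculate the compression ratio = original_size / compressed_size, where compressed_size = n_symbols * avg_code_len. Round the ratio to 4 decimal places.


original_size = n_symbols * orig_bits = 1533 * 32 = 49056 bits
compressed_size = n_symbols * avg_code_len = 1533 * 3.03 = 4644.99 bits
ratio = original_size / compressed_size = 49056 / 4644.99 = 10.5611

Compression ratio = 10.5611


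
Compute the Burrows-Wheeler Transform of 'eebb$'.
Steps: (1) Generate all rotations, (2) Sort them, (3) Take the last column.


Rotations (sorted):
  0: $eebb -> last char: b
  1: b$eeb -> last char: b
  2: bb$ee -> last char: e
  3: ebb$e -> last char: e
  4: eebb$ -> last char: $


BWT = bbee$


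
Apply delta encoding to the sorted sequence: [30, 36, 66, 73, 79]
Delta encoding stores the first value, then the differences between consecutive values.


First value: 30
Deltas:
  36 - 30 = 6
  66 - 36 = 30
  73 - 66 = 7
  79 - 73 = 6


Delta encoded: [30, 6, 30, 7, 6]


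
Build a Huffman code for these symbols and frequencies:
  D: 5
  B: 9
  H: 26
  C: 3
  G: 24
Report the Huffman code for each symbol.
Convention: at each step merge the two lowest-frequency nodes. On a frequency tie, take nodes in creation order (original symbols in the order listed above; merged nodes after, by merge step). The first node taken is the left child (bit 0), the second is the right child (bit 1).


Huffman tree construction:
Step 1: Merge C(3) + D(5) = 8
Step 2: Merge (C+D)(8) + B(9) = 17
Step 3: Merge ((C+D)+B)(17) + G(24) = 41
Step 4: Merge H(26) + (((C+D)+B)+G)(41) = 67
Read each symbol's code off the tree from the root (left child = 0, right child = 1).

Codes:
  D: 1001 (length 4)
  B: 101 (length 3)
  H: 0 (length 1)
  C: 1000 (length 4)
  G: 11 (length 2)
Average code length: 133/67 = 1.9851 bits/symbol


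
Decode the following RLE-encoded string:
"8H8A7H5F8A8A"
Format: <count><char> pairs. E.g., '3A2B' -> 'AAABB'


Expanding each <count><char> pair:
  8H -> 'HHHHHHHH'
  8A -> 'AAAAAAAA'
  7H -> 'HHHHHHH'
  5F -> 'FFFFF'
  8A -> 'AAAAAAAA'
  8A -> 'AAAAAAAA'

Decoded = HHHHHHHHAAAAAAAAHHHHHHHFFFFFAAAAAAAAAAAAAAAA


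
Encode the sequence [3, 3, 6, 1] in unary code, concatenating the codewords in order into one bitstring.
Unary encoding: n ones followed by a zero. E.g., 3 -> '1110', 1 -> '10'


Encode each number as n ones followed by a terminating 0:
  3 -> 1110 (4 bits)
  3 -> 1110 (4 bits)
  6 -> 1111110 (7 bits)
  1 -> 10 (2 bits)
Total length = 4 + 4 + 7 + 2 = 17 bits.

Unary([3, 3, 6, 1]) = 11101110111111010 (17 bits)


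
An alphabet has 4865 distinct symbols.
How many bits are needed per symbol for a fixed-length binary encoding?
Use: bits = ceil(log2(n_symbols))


log2(4865) = 12.2482
Bracket: 2^12 = 4096 < 4865 <= 2^13 = 8192
So ceil(log2(4865)) = 13

bits = ceil(log2(4865)) = ceil(12.2482) = 13 bits


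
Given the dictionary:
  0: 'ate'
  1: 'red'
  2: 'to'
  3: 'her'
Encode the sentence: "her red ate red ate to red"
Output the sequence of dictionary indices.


Look up each word in the dictionary:
  'her' -> 3
  'red' -> 1
  'ate' -> 0
  'red' -> 1
  'ate' -> 0
  'to' -> 2
  'red' -> 1

Encoded: [3, 1, 0, 1, 0, 2, 1]


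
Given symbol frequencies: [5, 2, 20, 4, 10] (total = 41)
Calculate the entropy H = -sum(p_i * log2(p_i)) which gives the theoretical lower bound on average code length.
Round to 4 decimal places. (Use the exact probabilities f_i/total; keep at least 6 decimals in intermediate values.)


Per-symbol terms -p_i * log2(p_i) with p_i = f_i/41:
  p = 5/41 = 0.121951: log2(p) = -3.035624, -p*log2(p) = 0.370198
  p = 2/41 = 0.048780: log2(p) = -4.357552, -p*log2(p) = 0.212564
  p = 20/41 = 0.487805: log2(p) = -1.035624, -p*log2(p) = 0.505182
  p = 4/41 = 0.097561: log2(p) = -3.357552, -p*log2(p) = 0.327566
  p = 10/41 = 0.243902: log2(p) = -2.035624, -p*log2(p) = 0.496494
H = 0.370198 + 0.212564 + 0.505182 + 0.327566 + 0.496494 = 1.912004

H = 1.912 bits/symbol


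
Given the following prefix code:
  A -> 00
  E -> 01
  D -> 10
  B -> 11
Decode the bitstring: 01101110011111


Decoding step by step:
Bits 01 -> E
Bits 10 -> D
Bits 11 -> B
Bits 10 -> D
Bits 01 -> E
Bits 11 -> B
Bits 11 -> B


Decoded message: EDBDEBB


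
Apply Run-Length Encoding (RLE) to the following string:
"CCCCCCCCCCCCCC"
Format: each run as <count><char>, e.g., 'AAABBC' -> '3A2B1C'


Scanning runs left to right:
  i=0: run of 'C' x 14 -> '14C'

RLE = 14C


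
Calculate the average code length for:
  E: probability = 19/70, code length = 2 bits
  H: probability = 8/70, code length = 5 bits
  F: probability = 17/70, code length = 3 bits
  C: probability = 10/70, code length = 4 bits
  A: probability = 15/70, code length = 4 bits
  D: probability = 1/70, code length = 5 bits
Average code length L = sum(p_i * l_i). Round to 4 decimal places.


Weighted contributions p_i * l_i:
  E: (19/70) * 2 = 38/70
  H: (8/70) * 5 = 40/70
  F: (17/70) * 3 = 51/70
  C: (10/70) * 4 = 40/70
  A: (15/70) * 4 = 60/70
  D: (1/70) * 5 = 5/70
Sum = (38 + 40 + 51 + 40 + 60 + 5)/70 = 234/70

L = 234/70 = 3.3429 bits/symbol


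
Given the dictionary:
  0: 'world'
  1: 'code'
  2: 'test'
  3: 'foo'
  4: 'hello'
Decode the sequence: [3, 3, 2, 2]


Look up each index in the dictionary:
  3 -> 'foo'
  3 -> 'foo'
  2 -> 'test'
  2 -> 'test'

Decoded: "foo foo test test"


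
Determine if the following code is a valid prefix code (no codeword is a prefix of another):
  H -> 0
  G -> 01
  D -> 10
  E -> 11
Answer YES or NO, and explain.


Checking each pair (does one codeword prefix another?):
  H='0' vs G='01': prefix -- VIOLATION

NO -- this is NOT a valid prefix code. H (0) is a prefix of G (01).


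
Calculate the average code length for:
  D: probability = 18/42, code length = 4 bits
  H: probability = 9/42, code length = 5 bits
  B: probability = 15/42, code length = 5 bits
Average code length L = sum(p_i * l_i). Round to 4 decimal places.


Weighted contributions p_i * l_i:
  D: (18/42) * 4 = 72/42
  H: (9/42) * 5 = 45/42
  B: (15/42) * 5 = 75/42
Sum = (72 + 45 + 75)/42 = 192/42

L = 192/42 = 4.5714 bits/symbol


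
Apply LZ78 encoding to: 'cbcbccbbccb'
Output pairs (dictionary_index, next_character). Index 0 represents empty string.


LZ78 encoding steps:
Dictionary: {0: ''}
Step 1: w='' (idx 0), next='c' -> output (0, 'c'), add 'c' as idx 1
Step 2: w='' (idx 0), next='b' -> output (0, 'b'), add 'b' as idx 2
Step 3: w='c' (idx 1), next='b' -> output (1, 'b'), add 'cb' as idx 3
Step 4: w='c' (idx 1), next='c' -> output (1, 'c'), add 'cc' as idx 4
Step 5: w='b' (idx 2), next='b' -> output (2, 'b'), add 'bb' as idx 5
Step 6: w='cc' (idx 4), next='b' -> output (4, 'b'), add 'ccb' as idx 6


Encoded: [(0, 'c'), (0, 'b'), (1, 'b'), (1, 'c'), (2, 'b'), (4, 'b')]


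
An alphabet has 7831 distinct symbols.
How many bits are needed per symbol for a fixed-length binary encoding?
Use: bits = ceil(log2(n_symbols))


log2(7831) = 12.935
Bracket: 2^12 = 4096 < 7831 <= 2^13 = 8192
So ceil(log2(7831)) = 13

bits = ceil(log2(7831)) = ceil(12.935) = 13 bits


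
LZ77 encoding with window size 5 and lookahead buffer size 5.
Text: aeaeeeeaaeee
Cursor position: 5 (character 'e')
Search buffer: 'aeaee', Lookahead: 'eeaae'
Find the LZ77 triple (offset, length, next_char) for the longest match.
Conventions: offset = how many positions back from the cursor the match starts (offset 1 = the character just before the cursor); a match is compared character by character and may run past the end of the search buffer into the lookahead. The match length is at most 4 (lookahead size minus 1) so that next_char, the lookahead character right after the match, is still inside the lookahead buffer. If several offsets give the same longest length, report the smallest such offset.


Try each offset into the search buffer:
  offset=1 (pos 4, char 'e'): match length 2
  offset=2 (pos 3, char 'e'): match length 2
  offset=3 (pos 2, char 'a'): match length 0
  offset=4 (pos 1, char 'e'): match length 1
  offset=5 (pos 0, char 'a'): match length 0
Longest match has length 2, found at offsets 1, 2; take the smallest, offset 1.
next_char = character at position 5 + 2 = 7 -> 'a'

Best match: offset=1, length=2 (matching 'ee' starting at position 4)
LZ77 triple: (1, 2, 'a')


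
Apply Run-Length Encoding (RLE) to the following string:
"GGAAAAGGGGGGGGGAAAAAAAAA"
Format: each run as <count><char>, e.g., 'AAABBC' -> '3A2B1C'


Scanning runs left to right:
  i=0: run of 'G' x 2 -> '2G'
  i=2: run of 'A' x 4 -> '4A'
  i=6: run of 'G' x 9 -> '9G'
  i=15: run of 'A' x 9 -> '9A'

RLE = 2G4A9G9A


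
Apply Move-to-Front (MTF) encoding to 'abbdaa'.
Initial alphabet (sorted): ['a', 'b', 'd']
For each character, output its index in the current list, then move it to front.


MTF encoding:
'a': index 0 in ['a', 'b', 'd'] -> ['a', 'b', 'd']
'b': index 1 in ['a', 'b', 'd'] -> ['b', 'a', 'd']
'b': index 0 in ['b', 'a', 'd'] -> ['b', 'a', 'd']
'd': index 2 in ['b', 'a', 'd'] -> ['d', 'b', 'a']
'a': index 2 in ['d', 'b', 'a'] -> ['a', 'd', 'b']
'a': index 0 in ['a', 'd', 'b'] -> ['a', 'd', 'b']


Output: [0, 1, 0, 2, 2, 0]


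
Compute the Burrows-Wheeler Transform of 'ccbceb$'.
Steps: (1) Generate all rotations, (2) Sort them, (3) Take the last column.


Rotations (sorted):
  0: $ccbceb -> last char: b
  1: b$ccbce -> last char: e
  2: bceb$cc -> last char: c
  3: cbceb$c -> last char: c
  4: ccbceb$ -> last char: $
  5: ceb$ccb -> last char: b
  6: eb$ccbc -> last char: c


BWT = becc$bc


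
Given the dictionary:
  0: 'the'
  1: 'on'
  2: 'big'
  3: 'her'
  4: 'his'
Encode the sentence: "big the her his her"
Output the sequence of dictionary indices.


Look up each word in the dictionary:
  'big' -> 2
  'the' -> 0
  'her' -> 3
  'his' -> 4
  'her' -> 3

Encoded: [2, 0, 3, 4, 3]


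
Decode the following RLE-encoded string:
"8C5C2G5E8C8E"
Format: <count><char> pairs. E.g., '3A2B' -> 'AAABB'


Expanding each <count><char> pair:
  8C -> 'CCCCCCCC'
  5C -> 'CCCCC'
  2G -> 'GG'
  5E -> 'EEEEE'
  8C -> 'CCCCCCCC'
  8E -> 'EEEEEEEE'

Decoded = CCCCCCCCCCCCCGGEEEEECCCCCCCCEEEEEEEE


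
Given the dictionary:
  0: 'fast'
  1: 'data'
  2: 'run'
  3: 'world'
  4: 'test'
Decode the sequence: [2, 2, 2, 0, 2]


Look up each index in the dictionary:
  2 -> 'run'
  2 -> 'run'
  2 -> 'run'
  0 -> 'fast'
  2 -> 'run'

Decoded: "run run run fast run"


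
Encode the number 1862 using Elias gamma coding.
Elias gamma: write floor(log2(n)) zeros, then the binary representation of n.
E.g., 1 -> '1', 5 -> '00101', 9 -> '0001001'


num_bits = floor(log2(1862)) + 1 = 11
leading_zeros = num_bits - 1 = 10
binary(1862) = 11101000110

Elias gamma(1862) = '0000000000' + '11101000110' = 000000000011101000110 (21 bits)


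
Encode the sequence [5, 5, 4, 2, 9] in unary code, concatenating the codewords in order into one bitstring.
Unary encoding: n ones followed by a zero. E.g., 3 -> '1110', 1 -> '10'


Encode each number as n ones followed by a terminating 0:
  5 -> 111110 (6 bits)
  5 -> 111110 (6 bits)
  4 -> 11110 (5 bits)
  2 -> 110 (3 bits)
  9 -> 1111111110 (10 bits)
Total length = 6 + 6 + 5 + 3 + 10 = 30 bits.

Unary([5, 5, 4, 2, 9]) = 111110111110111101101111111110 (30 bits)


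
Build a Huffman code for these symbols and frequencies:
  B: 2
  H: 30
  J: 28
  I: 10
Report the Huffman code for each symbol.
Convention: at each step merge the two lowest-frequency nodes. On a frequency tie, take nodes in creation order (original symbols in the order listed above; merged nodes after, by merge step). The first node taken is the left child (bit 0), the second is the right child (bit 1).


Huffman tree construction:
Step 1: Merge B(2) + I(10) = 12
Step 2: Merge (B+I)(12) + J(28) = 40
Step 3: Merge H(30) + ((B+I)+J)(40) = 70
Read each symbol's code off the tree from the root (left child = 0, right child = 1).

Codes:
  B: 100 (length 3)
  H: 0 (length 1)
  J: 11 (length 2)
  I: 101 (length 3)
Average code length: 122/70 = 1.7429 bits/symbol


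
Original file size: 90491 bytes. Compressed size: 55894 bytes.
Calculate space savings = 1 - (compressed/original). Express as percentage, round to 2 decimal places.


ratio = compressed/original = 55894/90491 = 0.617675
savings = 1 - ratio = 1 - 0.617675 = 0.382325
as a percentage: 0.382325 * 100 = 38.23%

Space savings = 1 - 55894/90491 = 38.23%


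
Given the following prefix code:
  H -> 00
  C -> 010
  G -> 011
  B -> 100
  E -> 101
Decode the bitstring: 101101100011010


Decoding step by step:
Bits 101 -> E
Bits 101 -> E
Bits 100 -> B
Bits 011 -> G
Bits 010 -> C


Decoded message: EEBGC


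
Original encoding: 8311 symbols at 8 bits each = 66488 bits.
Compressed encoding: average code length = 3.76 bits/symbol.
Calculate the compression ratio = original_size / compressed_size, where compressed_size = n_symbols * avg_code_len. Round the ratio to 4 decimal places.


original_size = n_symbols * orig_bits = 8311 * 8 = 66488 bits
compressed_size = n_symbols * avg_code_len = 8311 * 3.76 = 31249.36 bits
ratio = original_size / compressed_size = 66488 / 31249.36 = 2.1277

Compression ratio = 2.1277


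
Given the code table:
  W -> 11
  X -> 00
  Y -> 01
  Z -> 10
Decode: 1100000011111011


Decoding:
11 -> W
00 -> X
00 -> X
00 -> X
11 -> W
11 -> W
10 -> Z
11 -> W


Result: WXXXWWZW


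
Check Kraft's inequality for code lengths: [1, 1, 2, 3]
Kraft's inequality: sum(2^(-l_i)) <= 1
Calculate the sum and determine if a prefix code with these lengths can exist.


Sum = 2^(-1) + 2^(-1) + 2^(-2) + 2^(-3)
    = 0.5 + 0.5 + 0.25 + 0.125
    = 11/8 = 1.375
Since 1.375 > 1, Kraft's inequality is NOT satisfied.
A prefix code with these lengths CANNOT exist.

Kraft sum = 1.375. Not satisfied.


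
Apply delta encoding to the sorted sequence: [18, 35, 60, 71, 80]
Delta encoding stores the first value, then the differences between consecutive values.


First value: 18
Deltas:
  35 - 18 = 17
  60 - 35 = 25
  71 - 60 = 11
  80 - 71 = 9


Delta encoded: [18, 17, 25, 11, 9]


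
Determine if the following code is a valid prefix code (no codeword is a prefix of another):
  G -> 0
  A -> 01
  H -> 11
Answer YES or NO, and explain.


Checking each pair (does one codeword prefix another?):
  G='0' vs A='01': prefix -- VIOLATION

NO -- this is NOT a valid prefix code. G (0) is a prefix of A (01).


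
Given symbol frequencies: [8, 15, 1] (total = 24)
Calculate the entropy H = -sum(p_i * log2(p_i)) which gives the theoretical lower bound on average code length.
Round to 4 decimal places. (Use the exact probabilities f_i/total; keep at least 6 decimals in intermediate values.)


Per-symbol terms -p_i * log2(p_i) with p_i = f_i/24:
  p = 8/24 = 0.333333: log2(p) = -1.584963, -p*log2(p) = 0.528321
  p = 15/24 = 0.625000: log2(p) = -0.678072, -p*log2(p) = 0.423795
  p = 1/24 = 0.041667: log2(p) = -4.584963, -p*log2(p) = 0.191040
H = 0.528321 + 0.423795 + 0.191040 = 1.143156

H = 1.1432 bits/symbol


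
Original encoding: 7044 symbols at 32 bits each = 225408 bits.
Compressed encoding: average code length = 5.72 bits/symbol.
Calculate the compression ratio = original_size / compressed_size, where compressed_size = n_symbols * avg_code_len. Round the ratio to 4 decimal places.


original_size = n_symbols * orig_bits = 7044 * 32 = 225408 bits
compressed_size = n_symbols * avg_code_len = 7044 * 5.72 = 40291.68 bits
ratio = original_size / compressed_size = 225408 / 40291.68 = 5.5944

Compression ratio = 5.5944


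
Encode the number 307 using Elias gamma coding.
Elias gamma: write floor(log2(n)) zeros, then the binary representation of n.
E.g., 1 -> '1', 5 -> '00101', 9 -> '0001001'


num_bits = floor(log2(307)) + 1 = 9
leading_zeros = num_bits - 1 = 8
binary(307) = 100110011

Elias gamma(307) = '00000000' + '100110011' = 00000000100110011 (17 bits)


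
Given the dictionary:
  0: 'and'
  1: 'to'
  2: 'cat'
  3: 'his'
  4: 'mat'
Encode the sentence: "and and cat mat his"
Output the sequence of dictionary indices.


Look up each word in the dictionary:
  'and' -> 0
  'and' -> 0
  'cat' -> 2
  'mat' -> 4
  'his' -> 3

Encoded: [0, 0, 2, 4, 3]


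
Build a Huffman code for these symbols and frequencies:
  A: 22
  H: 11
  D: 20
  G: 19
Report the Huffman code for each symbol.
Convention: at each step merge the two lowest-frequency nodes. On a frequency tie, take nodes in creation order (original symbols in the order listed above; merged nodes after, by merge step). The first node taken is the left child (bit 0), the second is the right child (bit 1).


Huffman tree construction:
Step 1: Merge H(11) + G(19) = 30
Step 2: Merge D(20) + A(22) = 42
Step 3: Merge (H+G)(30) + (D+A)(42) = 72
Read each symbol's code off the tree from the root (left child = 0, right child = 1).

Codes:
  A: 11 (length 2)
  H: 00 (length 2)
  D: 10 (length 2)
  G: 01 (length 2)
Average code length: 144/72 = 2.0000 bits/symbol
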